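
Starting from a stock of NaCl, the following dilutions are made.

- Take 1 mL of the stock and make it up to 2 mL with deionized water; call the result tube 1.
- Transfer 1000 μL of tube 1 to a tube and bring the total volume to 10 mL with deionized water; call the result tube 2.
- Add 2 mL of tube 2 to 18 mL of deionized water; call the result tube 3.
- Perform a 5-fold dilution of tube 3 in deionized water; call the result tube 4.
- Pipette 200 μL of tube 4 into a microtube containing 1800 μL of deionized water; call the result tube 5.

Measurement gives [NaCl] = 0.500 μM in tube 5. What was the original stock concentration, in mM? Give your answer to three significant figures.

Step 1: 1 mL brought to 2 mL → factor 2/1 = 2
Step 2: 1000 μL brought to 10 mL → factor 10000/1000 = 10
Step 3: 2 mL + 18 mL = 20 mL total → factor 20/2 = 10
Step 4: 5-fold → factor 5
Step 5: 200 μL + 1800 μL = 2000 μL total → factor 2000/200 = 10
Overall dilution factor = 2 × 10 × 10 × 5 × 10 = 10000
Stock = 0.500 μM × 10000 = 5000 μM = 5.00 mM

5.00 mM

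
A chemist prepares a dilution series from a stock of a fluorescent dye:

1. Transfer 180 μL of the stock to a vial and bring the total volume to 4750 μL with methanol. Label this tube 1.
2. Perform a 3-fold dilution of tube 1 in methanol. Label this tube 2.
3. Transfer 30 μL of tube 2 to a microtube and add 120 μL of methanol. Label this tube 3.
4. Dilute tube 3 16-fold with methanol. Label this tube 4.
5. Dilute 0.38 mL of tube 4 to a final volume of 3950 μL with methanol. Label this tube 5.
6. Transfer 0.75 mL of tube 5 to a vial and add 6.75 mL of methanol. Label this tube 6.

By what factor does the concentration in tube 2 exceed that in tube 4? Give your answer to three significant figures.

80.0

Step 1: 180 μL brought to 4750 μL → factor 4750/180 = 26.389
Step 2: 3-fold → factor 3
Step 3: 30 μL + 120 μL = 150 μL total → factor 150/30 = 5
Step 4: 16-fold → factor 16
Dilution factor to tube 2 = 79.167; to tube 4 = 6333.3
[tube 2]/[tube 4] = (factor to tube 4)/(factor to tube 2) = 6333.3/79.167 = 80.0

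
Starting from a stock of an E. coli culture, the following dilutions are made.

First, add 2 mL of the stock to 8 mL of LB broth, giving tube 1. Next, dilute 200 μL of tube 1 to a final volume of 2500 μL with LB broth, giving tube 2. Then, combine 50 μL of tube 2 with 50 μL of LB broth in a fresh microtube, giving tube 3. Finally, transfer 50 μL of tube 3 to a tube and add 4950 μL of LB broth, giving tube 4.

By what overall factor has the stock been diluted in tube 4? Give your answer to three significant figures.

1.25 × 10^4

Step 1: 2 mL + 8 mL = 10 mL total → factor 10/2 = 5
Step 2: 200 μL brought to 2500 μL → factor 2500/200 = 12.5
Step 3: 50 μL + 50 μL = 100 μL total → factor 100/50 = 2
Step 4: 50 μL + 4950 μL = 5000 μL total → factor 5000/50 = 100
Overall dilution factor = 5 × 12.5 × 2 × 100 = 12500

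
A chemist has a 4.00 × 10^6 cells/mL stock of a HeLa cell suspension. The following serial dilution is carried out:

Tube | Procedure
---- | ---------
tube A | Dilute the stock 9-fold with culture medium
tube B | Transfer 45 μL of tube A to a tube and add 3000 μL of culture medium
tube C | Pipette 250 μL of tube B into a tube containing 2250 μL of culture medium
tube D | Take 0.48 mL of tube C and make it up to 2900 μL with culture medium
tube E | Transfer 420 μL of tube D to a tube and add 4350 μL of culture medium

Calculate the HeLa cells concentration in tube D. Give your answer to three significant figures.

Step 1: 9-fold → factor 9
Step 2: 45 μL + 3000 μL = 3045 μL total → factor 3045/45 = 67.667
Step 3: 250 μL + 2250 μL = 2500 μL total → factor 2500/250 = 10
Step 4: 0.48 mL brought to 2900 μL → factor 2.9/0.48 = 6.0417
Dilution factor through tube D = 9 × 67.667 × 10 × 6.0417 = 36794
[tube D] = 4.00 × 10^6 cells/mL / 36794 = 109 cells/mL

109 cells/mL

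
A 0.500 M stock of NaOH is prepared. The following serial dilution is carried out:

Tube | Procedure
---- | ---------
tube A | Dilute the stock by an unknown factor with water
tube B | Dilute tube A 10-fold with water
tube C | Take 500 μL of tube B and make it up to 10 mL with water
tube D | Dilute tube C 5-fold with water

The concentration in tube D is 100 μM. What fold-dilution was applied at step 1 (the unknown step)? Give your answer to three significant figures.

5.00-fold

Step 1: unknown factor x
Step 2: 10-fold → factor 10
Step 3: 500 μL brought to 10 mL → factor 10000/500 = 20
Step 4: 5-fold → factor 5
Product of known-step factors = 1000
Overall factor = 0.500 M / (100 μM) = 5000
x = 5000 / 1000 = 5.00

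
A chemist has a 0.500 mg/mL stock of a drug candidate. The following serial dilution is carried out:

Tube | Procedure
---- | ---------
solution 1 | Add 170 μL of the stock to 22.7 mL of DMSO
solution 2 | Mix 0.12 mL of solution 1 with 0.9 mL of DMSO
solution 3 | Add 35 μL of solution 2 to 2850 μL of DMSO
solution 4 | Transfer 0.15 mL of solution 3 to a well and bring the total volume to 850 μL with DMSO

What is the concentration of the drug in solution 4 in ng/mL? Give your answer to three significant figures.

Step 1: 170 μL + 22.7 mL = 22870 μL total → factor 22870/170 = 134.53
Step 2: 0.12 mL + 0.9 mL = 1.02 mL total → factor 1.02/0.12 = 8.5
Step 3: 35 μL + 2850 μL = 2885 μL total → factor 2885/35 = 82.429
Step 4: 0.15 mL brought to 850 μL → factor 0.85/0.15 = 5.6667
Overall dilution factor = 134.53 × 8.5 × 82.429 × 5.6667 = 5.3412 × 10^5
Final = 0.500 mg/mL / 5.3412 × 10^5 = 9.361 × 10^-7 mg/mL = 0.936 ng/mL

0.936 ng/mL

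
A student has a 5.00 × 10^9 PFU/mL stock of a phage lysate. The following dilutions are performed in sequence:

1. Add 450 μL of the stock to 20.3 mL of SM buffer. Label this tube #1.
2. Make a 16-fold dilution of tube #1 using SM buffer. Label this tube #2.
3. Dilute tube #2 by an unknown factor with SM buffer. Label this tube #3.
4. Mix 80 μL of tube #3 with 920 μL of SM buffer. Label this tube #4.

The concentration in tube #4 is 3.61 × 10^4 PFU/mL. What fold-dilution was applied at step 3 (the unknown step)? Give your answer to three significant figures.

15.0-fold

Step 1: 450 μL + 20.3 mL = 20750 μL total → factor 20750/450 = 46.111
Step 2: 16-fold → factor 16
Step 3: unknown factor x
Step 4: 80 μL + 920 μL = 1000 μL total → factor 1000/80 = 12.5
Product of known-step factors = 9222.2
Overall factor = 5.00 × 10^9 PFU/mL / (3.61 × 10^4 PFU/mL) = 1.385 × 10^5
x = 1.385 × 10^5 / 9222.2 = 15.0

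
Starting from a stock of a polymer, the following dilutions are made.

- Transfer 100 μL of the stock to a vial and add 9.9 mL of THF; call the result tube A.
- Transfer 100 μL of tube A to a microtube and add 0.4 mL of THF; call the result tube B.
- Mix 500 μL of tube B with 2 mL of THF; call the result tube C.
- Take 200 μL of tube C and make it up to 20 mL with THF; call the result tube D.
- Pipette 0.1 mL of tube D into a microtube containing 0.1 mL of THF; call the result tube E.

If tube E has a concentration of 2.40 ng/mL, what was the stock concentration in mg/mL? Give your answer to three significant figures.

Step 1: 100 μL + 9.9 mL = 10000 μL total → factor 10000/100 = 100
Step 2: 100 μL + 0.4 mL = 500 μL total → factor 500/100 = 5
Step 3: 500 μL + 2 mL = 2500 μL total → factor 2500/500 = 5
Step 4: 200 μL brought to 20 mL → factor 20000/200 = 100
Step 5: 0.1 mL + 0.1 mL = 0.2 mL total → factor 0.2/0.1 = 2
Overall dilution factor = 100 × 5 × 5 × 100 × 2 = 5 × 10^5
Stock = 2.40 ng/mL × 5 × 10^5 = 1.200 × 10^6 ng/mL = 1.20 mg/mL

1.20 mg/mL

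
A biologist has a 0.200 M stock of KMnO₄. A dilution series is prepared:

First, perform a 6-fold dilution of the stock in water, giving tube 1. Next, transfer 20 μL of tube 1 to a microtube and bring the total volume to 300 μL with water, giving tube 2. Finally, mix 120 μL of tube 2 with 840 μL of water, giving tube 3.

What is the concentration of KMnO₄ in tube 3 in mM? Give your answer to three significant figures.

Step 1: 6-fold → factor 6
Step 2: 20 μL brought to 300 μL → factor 300/20 = 15
Step 3: 120 μL + 840 μL = 960 μL total → factor 960/120 = 8
Overall dilution factor = 6 × 15 × 8 = 720
Final = 0.200 M / 720 = 0.0002778 M = 0.278 mM

0.278 mM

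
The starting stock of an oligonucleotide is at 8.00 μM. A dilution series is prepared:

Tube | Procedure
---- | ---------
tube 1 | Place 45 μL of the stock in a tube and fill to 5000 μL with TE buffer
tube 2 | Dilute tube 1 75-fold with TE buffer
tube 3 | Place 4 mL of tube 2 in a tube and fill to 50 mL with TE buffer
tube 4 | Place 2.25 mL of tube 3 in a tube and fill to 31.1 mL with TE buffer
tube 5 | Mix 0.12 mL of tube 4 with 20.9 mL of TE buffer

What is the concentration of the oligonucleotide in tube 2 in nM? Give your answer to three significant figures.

0.960 nM

Step 1: 45 μL brought to 5000 μL → factor 5000/45 = 111.11
Step 2: 75-fold → factor 75
Dilution factor through tube 2 = 111.11 × 75 = 8333.3
[tube 2] = 8.00 μM / 8333.3 = 0.0009600 μM = 0.960 nM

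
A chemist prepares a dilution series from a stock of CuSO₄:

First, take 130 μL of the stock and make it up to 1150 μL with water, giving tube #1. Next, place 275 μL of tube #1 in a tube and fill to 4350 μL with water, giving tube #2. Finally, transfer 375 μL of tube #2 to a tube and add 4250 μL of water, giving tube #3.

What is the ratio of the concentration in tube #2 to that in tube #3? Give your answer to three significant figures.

Step 1: 130 μL brought to 1150 μL → factor 1150/130 = 8.8462
Step 2: 275 μL brought to 4350 μL → factor 4350/275 = 15.818
Step 3: 375 μL + 4250 μL = 4625 μL total → factor 4625/375 = 12.333
Dilution factor to tube #2 = 139.93; to tube #3 = 1725.8
[tube #2]/[tube #3] = (factor to tube #3)/(factor to tube #2) = 1725.8/139.93 = 12.3

12.3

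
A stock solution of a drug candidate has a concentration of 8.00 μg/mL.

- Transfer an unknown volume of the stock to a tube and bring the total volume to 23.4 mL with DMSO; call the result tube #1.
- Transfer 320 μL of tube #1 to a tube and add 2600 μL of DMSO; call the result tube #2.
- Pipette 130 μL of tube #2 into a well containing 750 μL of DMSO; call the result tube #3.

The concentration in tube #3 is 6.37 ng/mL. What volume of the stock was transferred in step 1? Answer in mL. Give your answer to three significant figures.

1.15 mL

Step 1: v brought to 23.4 mL → factor = 23.4 mL/v
Step 2: 320 μL + 2600 μL = 2920 μL total → factor 2920/320 = 9.125
Step 3: 130 μL + 750 μL = 880 μL total → factor 880/130 = 6.7692
Product of known-step factors = 61.769
Overall factor = 8.00 μg/mL / (6.37 ng/mL) = 1255.9
Step-1 factor = 1255.9 / 61.769 = 20.332
v = 23.4 mL / 20.332 = 1.15 mL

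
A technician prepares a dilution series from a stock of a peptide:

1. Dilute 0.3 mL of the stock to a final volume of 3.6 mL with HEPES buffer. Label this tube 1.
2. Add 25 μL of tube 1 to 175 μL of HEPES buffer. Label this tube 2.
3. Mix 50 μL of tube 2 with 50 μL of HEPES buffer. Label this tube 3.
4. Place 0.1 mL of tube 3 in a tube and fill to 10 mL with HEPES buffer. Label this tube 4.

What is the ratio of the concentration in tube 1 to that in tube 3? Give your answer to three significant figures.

16.0

Step 1: 0.3 mL brought to 3.6 mL → factor 3.6/0.3 = 12
Step 2: 25 μL + 175 μL = 200 μL total → factor 200/25 = 8
Step 3: 50 μL + 50 μL = 100 μL total → factor 100/50 = 2
Dilution factor to tube 1 = 12; to tube 3 = 192
[tube 1]/[tube 3] = (factor to tube 3)/(factor to tube 1) = 192/12 = 16.0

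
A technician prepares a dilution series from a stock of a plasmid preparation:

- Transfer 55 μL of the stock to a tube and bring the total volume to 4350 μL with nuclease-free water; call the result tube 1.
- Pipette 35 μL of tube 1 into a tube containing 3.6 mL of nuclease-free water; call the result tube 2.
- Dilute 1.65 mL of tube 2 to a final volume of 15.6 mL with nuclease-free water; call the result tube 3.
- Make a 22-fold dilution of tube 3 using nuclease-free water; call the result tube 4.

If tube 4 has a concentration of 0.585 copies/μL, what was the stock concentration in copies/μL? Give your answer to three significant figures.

Step 1: 55 μL brought to 4350 μL → factor 4350/55 = 79.091
Step 2: 35 μL + 3.6 mL = 3635 μL total → factor 3635/35 = 103.86
Step 3: 1.65 mL brought to 15.6 mL → factor 15.6/1.65 = 9.4545
Step 4: 22-fold → factor 22
Overall dilution factor = 79.091 × 103.86 × 9.4545 × 22 = 1.7085 × 10^6
Stock = 0.585 copies/μL × 1.7085 × 10^6 = 9.99 × 10^5 copies/μL

9.99 × 10^5 copies/μL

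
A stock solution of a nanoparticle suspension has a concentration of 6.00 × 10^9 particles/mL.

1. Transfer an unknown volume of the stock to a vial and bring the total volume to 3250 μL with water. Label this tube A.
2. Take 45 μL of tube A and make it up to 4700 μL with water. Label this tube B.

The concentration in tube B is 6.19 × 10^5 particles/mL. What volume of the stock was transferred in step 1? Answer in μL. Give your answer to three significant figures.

Step 1: v brought to 3250 μL → factor = 3250 μL/v
Step 2: 45 μL brought to 4700 μL → factor 4700/45 = 104.44
Product of known-step factors = 104.44
Overall factor = 6.00 × 10^9 particles/mL / (6.19 × 10^5 particles/mL) = 9693.1
Step-1 factor = 9693.1 / 104.44 = 92.806
v = 3250 μL / 92.806 = 35.0 μL

35.0 μL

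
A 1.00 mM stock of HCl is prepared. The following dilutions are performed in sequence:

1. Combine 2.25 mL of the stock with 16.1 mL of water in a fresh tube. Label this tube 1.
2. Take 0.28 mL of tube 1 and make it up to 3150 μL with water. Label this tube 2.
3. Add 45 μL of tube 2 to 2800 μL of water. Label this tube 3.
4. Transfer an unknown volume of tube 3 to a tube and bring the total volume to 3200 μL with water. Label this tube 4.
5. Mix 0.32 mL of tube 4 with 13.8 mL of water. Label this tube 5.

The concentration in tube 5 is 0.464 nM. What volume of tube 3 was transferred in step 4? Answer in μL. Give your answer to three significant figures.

Step 1: 2.25 mL + 16.1 mL = 18.35 mL total → factor 18.35/2.25 = 8.1556
Step 2: 0.28 mL brought to 3150 μL → factor 3.15/0.28 = 11.25
Step 3: 45 μL + 2800 μL = 2845 μL total → factor 2845/45 = 63.222
Step 4: v brought to 3200 μL → factor = 3200 μL/v
Step 5: 0.32 mL + 13.8 mL = 14.12 mL total → factor 14.12/0.32 = 44.125
Product of known-step factors = 2.5595 × 10^5
Overall factor = 1.00 mM / (0.464 nM) = 2.1552 × 10^6
Step-4 factor = 2.1552 × 10^6 / 2.5595 × 10^5 = 8.4202
v = 3200 μL / 8.4202 = 380 μL

380 μL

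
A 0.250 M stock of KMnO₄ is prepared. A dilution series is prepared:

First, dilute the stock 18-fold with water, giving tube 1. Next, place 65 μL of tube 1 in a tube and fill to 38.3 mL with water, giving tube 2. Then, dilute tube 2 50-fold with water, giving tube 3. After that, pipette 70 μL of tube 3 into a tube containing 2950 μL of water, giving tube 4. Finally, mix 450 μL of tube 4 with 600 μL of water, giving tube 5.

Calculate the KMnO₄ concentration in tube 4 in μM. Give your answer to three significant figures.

0.0109 μM

Step 1: 18-fold → factor 18
Step 2: 65 μL brought to 38.3 mL → factor 38300/65 = 589.23
Step 3: 50-fold → factor 50
Step 4: 70 μL + 2950 μL = 3020 μL total → factor 3020/70 = 43.143
Dilution factor through tube 4 = 18 × 589.23 × 50 × 43.143 = 2.2879 × 10^7
[tube 4] = 0.250 M / 2.2879 × 10^7 = 1.093 × 10^-8 M = 0.0109 μM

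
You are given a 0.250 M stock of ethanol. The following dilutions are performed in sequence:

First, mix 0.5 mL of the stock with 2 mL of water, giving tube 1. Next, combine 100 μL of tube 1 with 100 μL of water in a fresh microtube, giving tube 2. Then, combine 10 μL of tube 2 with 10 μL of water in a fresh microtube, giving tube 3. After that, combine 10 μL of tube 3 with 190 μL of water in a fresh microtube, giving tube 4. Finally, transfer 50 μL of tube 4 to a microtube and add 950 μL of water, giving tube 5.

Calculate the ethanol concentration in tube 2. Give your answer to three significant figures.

0.0250 M

Step 1: 0.5 mL + 2 mL = 2.5 mL total → factor 2.5/0.5 = 5
Step 2: 100 μL + 100 μL = 200 μL total → factor 200/100 = 2
Dilution factor through tube 2 = 5 × 2 = 10
[tube 2] = 0.250 M / 10 = 0.0250 M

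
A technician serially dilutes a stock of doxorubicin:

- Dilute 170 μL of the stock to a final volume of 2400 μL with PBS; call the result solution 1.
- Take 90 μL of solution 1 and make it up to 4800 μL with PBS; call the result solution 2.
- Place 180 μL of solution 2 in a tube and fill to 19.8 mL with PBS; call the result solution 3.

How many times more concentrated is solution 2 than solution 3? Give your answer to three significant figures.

Step 1: 170 μL brought to 2400 μL → factor 2400/170 = 14.118
Step 2: 90 μL brought to 4800 μL → factor 4800/90 = 53.333
Step 3: 180 μL brought to 19.8 mL → factor 19800/180 = 110
Dilution factor to solution 2 = 752.94; to solution 3 = 82824
[solution 2]/[solution 3] = (factor to solution 3)/(factor to solution 2) = 82824/752.94 = 110

110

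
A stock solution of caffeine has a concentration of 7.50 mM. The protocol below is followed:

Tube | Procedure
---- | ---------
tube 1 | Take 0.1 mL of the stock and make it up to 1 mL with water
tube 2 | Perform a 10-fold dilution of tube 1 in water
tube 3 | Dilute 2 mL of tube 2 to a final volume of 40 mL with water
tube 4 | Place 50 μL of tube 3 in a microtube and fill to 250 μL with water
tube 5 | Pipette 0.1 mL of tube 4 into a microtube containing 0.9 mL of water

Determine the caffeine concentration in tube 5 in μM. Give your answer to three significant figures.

0.0750 μM

Step 1: 0.1 mL brought to 1 mL → factor 1/0.1 = 10
Step 2: 10-fold → factor 10
Step 3: 2 mL brought to 40 mL → factor 40/2 = 20
Step 4: 50 μL brought to 250 μL → factor 250/50 = 5
Step 5: 0.1 mL + 0.9 mL = 1 mL total → factor 1/0.1 = 10
Overall dilution factor = 10 × 10 × 20 × 5 × 10 = 1 × 10^5
Final = 7.50 mM / 1 × 10^5 = 7.500 × 10^-5 mM = 0.0750 μM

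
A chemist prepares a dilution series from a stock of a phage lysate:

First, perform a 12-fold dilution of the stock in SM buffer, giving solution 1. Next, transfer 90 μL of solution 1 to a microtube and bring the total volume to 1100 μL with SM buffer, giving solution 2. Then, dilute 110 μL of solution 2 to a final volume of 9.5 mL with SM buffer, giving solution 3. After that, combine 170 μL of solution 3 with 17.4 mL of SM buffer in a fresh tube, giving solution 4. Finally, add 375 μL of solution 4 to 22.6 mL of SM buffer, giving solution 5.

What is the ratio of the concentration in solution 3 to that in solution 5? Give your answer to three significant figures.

6.33 × 10^3

Step 1: 12-fold → factor 12
Step 2: 90 μL brought to 1100 μL → factor 1100/90 = 12.222
Step 3: 110 μL brought to 9.5 mL → factor 9500/110 = 86.364
Step 4: 170 μL + 17.4 mL = 17570 μL total → factor 17570/170 = 103.35
Step 5: 375 μL + 22.6 mL = 22975 μL total → factor 22975/375 = 61.267
Dilution factor to solution 3 = 12667; to solution 5 = 8.0206 × 10^7
[solution 3]/[solution 5] = (factor to solution 5)/(factor to solution 3) = 8.0206 × 10^7/12667 = 6.33 × 10^3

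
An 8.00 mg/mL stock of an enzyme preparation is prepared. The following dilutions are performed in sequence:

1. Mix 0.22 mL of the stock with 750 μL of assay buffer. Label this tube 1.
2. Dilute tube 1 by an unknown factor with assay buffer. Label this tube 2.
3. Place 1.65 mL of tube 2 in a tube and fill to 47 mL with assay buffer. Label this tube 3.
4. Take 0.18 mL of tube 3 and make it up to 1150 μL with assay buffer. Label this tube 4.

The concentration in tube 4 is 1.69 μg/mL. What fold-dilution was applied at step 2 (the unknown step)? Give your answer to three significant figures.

5.90-fold

Step 1: 0.22 mL + 750 μL = 0.97 mL total → factor 0.97/0.22 = 4.4091
Step 2: unknown factor x
Step 3: 1.65 mL brought to 47 mL → factor 47/1.65 = 28.485
Step 4: 0.18 mL brought to 1150 μL → factor 1.15/0.18 = 6.3889
Product of known-step factors = 802.4
Overall factor = 8.00 mg/mL / (1.69 μg/mL) = 4733.7
x = 4733.7 / 802.4 = 5.90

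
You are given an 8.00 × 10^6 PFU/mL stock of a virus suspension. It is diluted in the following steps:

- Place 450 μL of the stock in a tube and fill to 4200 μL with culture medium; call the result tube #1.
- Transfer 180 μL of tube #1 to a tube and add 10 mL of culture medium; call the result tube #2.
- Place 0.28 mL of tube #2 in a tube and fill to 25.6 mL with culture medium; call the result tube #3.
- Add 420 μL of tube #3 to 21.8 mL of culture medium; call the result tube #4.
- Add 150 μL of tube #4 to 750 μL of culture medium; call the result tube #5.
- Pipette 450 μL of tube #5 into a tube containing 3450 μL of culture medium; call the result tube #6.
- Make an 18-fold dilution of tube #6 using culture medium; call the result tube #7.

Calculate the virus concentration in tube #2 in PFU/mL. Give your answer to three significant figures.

Step 1: 450 μL brought to 4200 μL → factor 4200/450 = 9.3333
Step 2: 180 μL + 10 mL = 10180 μL total → factor 10180/180 = 56.556
Dilution factor through tube #2 = 9.3333 × 56.556 = 527.85
[tube #2] = 8.00 × 10^6 PFU/mL / 527.85 = 1.52 × 10^4 PFU/mL

1.52 × 10^4 PFU/mL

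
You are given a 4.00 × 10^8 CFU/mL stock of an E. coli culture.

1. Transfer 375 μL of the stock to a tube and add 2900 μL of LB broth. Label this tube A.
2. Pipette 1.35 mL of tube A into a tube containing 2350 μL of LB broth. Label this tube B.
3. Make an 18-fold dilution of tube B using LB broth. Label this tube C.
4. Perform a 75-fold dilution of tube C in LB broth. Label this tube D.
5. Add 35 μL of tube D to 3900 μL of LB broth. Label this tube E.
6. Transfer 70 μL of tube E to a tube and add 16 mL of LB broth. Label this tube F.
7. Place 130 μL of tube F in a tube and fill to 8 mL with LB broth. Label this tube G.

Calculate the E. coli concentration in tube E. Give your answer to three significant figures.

Step 1: 375 μL + 2900 μL = 3275 μL total → factor 3275/375 = 8.7333
Step 2: 1.35 mL + 2350 μL = 3.7 mL total → factor 3.7/1.35 = 2.7407
Step 3: 18-fold → factor 18
Step 4: 75-fold → factor 75
Step 5: 35 μL + 3900 μL = 3935 μL total → factor 3935/35 = 112.43
Dilution factor through tube E = 8.7333 × 2.7407 × 18 × 75 × 112.43 = 3.6329 × 10^6
[tube E] = 4.00 × 10^8 CFU/mL / 3.6329 × 10^6 = 110 CFU/mL

110 CFU/mL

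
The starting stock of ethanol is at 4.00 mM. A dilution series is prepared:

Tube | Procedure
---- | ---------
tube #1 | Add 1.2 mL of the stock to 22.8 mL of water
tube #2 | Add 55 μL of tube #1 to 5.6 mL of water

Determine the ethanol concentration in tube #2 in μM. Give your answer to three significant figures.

Step 1: 1.2 mL + 22.8 mL = 24 mL total → factor 24/1.2 = 20
Step 2: 55 μL + 5.6 mL = 5655 μL total → factor 5655/55 = 102.82
Overall dilution factor = 20 × 102.82 = 2056.4
Final = 4.00 mM / 2056.4 = 0.001945 mM = 1.95 μM

1.95 μM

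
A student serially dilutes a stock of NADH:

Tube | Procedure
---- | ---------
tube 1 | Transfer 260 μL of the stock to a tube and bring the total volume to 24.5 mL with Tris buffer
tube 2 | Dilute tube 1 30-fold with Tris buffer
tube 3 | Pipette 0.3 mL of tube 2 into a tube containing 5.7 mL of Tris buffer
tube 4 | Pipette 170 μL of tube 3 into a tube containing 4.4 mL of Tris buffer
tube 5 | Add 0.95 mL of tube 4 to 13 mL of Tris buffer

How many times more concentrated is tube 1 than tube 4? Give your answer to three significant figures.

1.61 × 10^4

Step 1: 260 μL brought to 24.5 mL → factor 24500/260 = 94.231
Step 2: 30-fold → factor 30
Step 3: 0.3 mL + 5.7 mL = 6 mL total → factor 6/0.3 = 20
Step 4: 170 μL + 4.4 mL = 4570 μL total → factor 4570/170 = 26.882
Dilution factor to tube 1 = 94.231; to tube 4 = 1.5199 × 10^6
[tube 1]/[tube 4] = (factor to tube 4)/(factor to tube 1) = 1.5199 × 10^6/94.231 = 1.61 × 10^4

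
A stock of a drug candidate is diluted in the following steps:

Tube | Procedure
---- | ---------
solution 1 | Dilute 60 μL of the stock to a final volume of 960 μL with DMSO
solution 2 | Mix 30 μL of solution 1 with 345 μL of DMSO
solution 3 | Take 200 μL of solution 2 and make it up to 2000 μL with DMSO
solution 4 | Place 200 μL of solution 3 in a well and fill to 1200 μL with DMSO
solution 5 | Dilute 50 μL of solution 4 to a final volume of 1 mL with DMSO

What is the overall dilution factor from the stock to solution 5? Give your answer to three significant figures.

2.40 × 10^5

Step 1: 60 μL brought to 960 μL → factor 960/60 = 16
Step 2: 30 μL + 345 μL = 375 μL total → factor 375/30 = 12.5
Step 3: 200 μL brought to 2000 μL → factor 2000/200 = 10
Step 4: 200 μL brought to 1200 μL → factor 1200/200 = 6
Step 5: 50 μL brought to 1 mL → factor 1000/50 = 20
Overall dilution factor = 16 × 12.5 × 10 × 6 × 20 = 2.4 × 10^5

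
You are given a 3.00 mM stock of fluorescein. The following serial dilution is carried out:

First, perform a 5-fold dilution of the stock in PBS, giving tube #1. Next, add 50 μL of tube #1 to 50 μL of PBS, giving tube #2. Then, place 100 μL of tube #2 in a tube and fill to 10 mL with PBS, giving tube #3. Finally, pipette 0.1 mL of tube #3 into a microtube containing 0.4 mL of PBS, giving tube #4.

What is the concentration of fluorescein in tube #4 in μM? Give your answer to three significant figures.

Step 1: 5-fold → factor 5
Step 2: 50 μL + 50 μL = 100 μL total → factor 100/50 = 2
Step 3: 100 μL brought to 10 mL → factor 10000/100 = 100
Step 4: 0.1 mL + 0.4 mL = 0.5 mL total → factor 0.5/0.1 = 5
Overall dilution factor = 5 × 2 × 100 × 5 = 5000
Final = 3.00 mM / 5000 = 0.0006000 mM = 0.600 μM

0.600 μM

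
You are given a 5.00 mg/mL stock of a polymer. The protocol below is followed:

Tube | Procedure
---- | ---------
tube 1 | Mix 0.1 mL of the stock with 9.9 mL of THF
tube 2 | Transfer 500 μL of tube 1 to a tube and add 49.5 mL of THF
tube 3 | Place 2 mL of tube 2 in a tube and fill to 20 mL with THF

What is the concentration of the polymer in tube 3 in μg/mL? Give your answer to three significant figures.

0.0500 μg/mL

Step 1: 0.1 mL + 9.9 mL = 10 mL total → factor 10/0.1 = 100
Step 2: 500 μL + 49.5 mL = 50000 μL total → factor 50000/500 = 100
Step 3: 2 mL brought to 20 mL → factor 20/2 = 10
Overall dilution factor = 100 × 100 × 10 = 1 × 10^5
Final = 5.00 mg/mL / 1 × 10^5 = 5.000 × 10^-5 mg/mL = 0.0500 μg/mL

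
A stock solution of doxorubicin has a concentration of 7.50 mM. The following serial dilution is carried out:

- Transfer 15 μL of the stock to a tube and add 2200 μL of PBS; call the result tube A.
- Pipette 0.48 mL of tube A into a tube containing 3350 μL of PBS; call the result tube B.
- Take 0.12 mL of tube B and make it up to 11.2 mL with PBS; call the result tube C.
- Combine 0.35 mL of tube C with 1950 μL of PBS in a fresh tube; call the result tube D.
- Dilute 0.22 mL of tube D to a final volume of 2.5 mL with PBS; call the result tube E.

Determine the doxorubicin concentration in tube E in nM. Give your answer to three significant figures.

Step 1: 15 μL + 2200 μL = 2215 μL total → factor 2215/15 = 147.67
Step 2: 0.48 mL + 3350 μL = 3.83 mL total → factor 3.83/0.48 = 7.9792
Step 3: 0.12 mL brought to 11.2 mL → factor 11.2/0.12 = 93.333
Step 4: 0.35 mL + 1950 μL = 2.3 mL total → factor 2.3/0.35 = 6.5714
Step 5: 0.22 mL brought to 2.5 mL → factor 2.5/0.22 = 11.364
Overall dilution factor = 147.67 × 7.9792 × 93.333 × 6.5714 × 11.364 = 8.2121 × 10^6
Final = 7.50 mM / 8.2121 × 10^6 = 9.133 × 10^-7 mM = 0.913 nM

0.913 nM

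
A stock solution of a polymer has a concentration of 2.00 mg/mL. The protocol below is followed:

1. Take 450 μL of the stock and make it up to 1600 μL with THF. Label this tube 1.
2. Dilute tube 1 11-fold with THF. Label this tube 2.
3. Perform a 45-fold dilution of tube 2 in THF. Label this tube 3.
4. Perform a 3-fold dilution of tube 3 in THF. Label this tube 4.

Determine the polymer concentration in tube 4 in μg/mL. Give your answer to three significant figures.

0.379 μg/mL

Step 1: 450 μL brought to 1600 μL → factor 1600/450 = 3.5556
Step 2: 11-fold → factor 11
Step 3: 45-fold → factor 45
Step 4: 3-fold → factor 3
Overall dilution factor = 3.5556 × 11 × 45 × 3 = 5280
Final = 2.00 mg/mL / 5280 = 0.0003788 mg/mL = 0.379 μg/mL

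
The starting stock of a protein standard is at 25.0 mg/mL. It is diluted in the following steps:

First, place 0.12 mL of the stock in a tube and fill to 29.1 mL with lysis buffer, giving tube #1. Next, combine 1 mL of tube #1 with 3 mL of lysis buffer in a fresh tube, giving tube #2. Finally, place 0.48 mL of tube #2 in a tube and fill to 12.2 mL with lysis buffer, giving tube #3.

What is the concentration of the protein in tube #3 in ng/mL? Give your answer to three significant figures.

1.01 × 10^3 ng/mL

Step 1: 0.12 mL brought to 29.1 mL → factor 29.1/0.12 = 242.5
Step 2: 1 mL + 3 mL = 4 mL total → factor 4/1 = 4
Step 3: 0.48 mL brought to 12.2 mL → factor 12.2/0.48 = 25.417
Overall dilution factor = 242.5 × 4 × 25.417 = 24654
Final = 25.0 mg/mL / 24654 = 0.001014 mg/mL = 1.01 × 10^3 ng/mL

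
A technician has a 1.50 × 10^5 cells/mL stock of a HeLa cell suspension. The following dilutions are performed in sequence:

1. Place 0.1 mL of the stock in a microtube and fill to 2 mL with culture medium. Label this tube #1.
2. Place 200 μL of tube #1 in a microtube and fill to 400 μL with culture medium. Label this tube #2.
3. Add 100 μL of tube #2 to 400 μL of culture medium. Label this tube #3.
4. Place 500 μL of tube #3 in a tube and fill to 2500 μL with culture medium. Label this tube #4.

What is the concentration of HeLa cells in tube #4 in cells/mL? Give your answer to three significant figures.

150 cells/mL

Step 1: 0.1 mL brought to 2 mL → factor 2/0.1 = 20
Step 2: 200 μL brought to 400 μL → factor 400/200 = 2
Step 3: 100 μL + 400 μL = 500 μL total → factor 500/100 = 5
Step 4: 500 μL brought to 2500 μL → factor 2500/500 = 5
Overall dilution factor = 20 × 2 × 5 × 5 = 1000
Final = 1.50 × 10^5 cells/mL / 1000 = 150 cells/mL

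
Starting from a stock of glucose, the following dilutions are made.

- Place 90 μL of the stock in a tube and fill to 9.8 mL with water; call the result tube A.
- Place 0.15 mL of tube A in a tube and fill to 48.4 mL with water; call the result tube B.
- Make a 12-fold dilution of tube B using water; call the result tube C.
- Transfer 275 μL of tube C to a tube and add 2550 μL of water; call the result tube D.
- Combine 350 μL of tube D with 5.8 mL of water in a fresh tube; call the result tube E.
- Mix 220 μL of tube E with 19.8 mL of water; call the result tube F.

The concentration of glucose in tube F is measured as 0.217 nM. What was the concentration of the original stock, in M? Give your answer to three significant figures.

Step 1: 90 μL brought to 9.8 mL → factor 9800/90 = 108.89
Step 2: 0.15 mL brought to 48.4 mL → factor 48.4/0.15 = 322.67
Step 3: 12-fold → factor 12
Step 4: 275 μL + 2550 μL = 2825 μL total → factor 2825/275 = 10.273
Step 5: 350 μL + 5.8 mL = 6150 μL total → factor 6150/350 = 17.571
Step 6: 220 μL + 19.8 mL = 20020 μL total → factor 20020/220 = 91
Overall dilution factor = 108.89 × 322.67 × 12 × 10.273 × 17.571 × 91 = 6.9255 × 10^9
Stock = 0.217 nM × 6.9255 × 10^9 = 1.503 × 10^9 nM = 1.50 M

1.50 M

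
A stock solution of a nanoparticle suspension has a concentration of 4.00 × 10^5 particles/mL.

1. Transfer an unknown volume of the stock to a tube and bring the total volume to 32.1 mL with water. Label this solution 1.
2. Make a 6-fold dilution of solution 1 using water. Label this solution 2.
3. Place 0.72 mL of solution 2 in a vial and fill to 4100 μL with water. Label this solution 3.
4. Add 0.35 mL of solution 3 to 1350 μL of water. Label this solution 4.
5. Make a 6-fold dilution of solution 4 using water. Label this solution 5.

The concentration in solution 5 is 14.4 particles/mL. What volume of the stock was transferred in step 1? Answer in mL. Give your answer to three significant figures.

Step 1: v brought to 32.1 mL → factor = 32.1 mL/v
Step 2: 6-fold → factor 6
Step 3: 0.72 mL brought to 4100 μL → factor 4.1/0.72 = 5.6944
Step 4: 0.35 mL + 1350 μL = 1.7 mL total → factor 1.7/0.35 = 4.8571
Step 5: 6-fold → factor 6
Product of known-step factors = 995.71
Overall factor = 4.00 × 10^5 particles/mL / (14.4 particles/mL) = 27778
Step-1 factor = 27778 / 995.71 = 27.897
v = 32.1 mL / 27.897 = 1.15 mL

1.15 mL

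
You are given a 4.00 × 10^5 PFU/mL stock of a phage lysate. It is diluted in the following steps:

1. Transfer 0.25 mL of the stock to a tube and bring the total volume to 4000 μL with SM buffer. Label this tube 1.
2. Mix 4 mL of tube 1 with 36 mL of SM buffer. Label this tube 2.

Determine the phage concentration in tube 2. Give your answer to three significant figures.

Step 1: 0.25 mL brought to 4000 μL → factor 4/0.25 = 16
Step 2: 4 mL + 36 mL = 40 mL total → factor 40/4 = 10
Overall dilution factor = 16 × 10 = 160
Final = 4.00 × 10^5 PFU/mL / 160 = 2.50 × 10^3 PFU/mL

2.50 × 10^3 PFU/mL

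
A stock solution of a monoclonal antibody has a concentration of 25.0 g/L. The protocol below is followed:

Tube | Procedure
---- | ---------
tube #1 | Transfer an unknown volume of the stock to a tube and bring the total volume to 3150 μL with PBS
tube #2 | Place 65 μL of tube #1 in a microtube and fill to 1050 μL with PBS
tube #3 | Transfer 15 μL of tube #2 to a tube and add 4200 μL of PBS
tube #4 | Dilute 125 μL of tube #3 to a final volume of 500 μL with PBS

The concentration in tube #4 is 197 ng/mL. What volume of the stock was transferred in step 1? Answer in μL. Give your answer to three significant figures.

451 μL

Step 1: v brought to 3150 μL → factor = 3150 μL/v
Step 2: 65 μL brought to 1050 μL → factor 1050/65 = 16.154
Step 3: 15 μL + 4200 μL = 4215 μL total → factor 4215/15 = 281
Step 4: 125 μL brought to 500 μL → factor 500/125 = 4
Product of known-step factors = 18157
Overall factor = 25.0 g/L / (197 ng/mL) = 1.269 × 10^5
Step-1 factor = 1.269 × 10^5 / 18157 = 6.9893
v = 3150 μL / 6.9893 = 451 μL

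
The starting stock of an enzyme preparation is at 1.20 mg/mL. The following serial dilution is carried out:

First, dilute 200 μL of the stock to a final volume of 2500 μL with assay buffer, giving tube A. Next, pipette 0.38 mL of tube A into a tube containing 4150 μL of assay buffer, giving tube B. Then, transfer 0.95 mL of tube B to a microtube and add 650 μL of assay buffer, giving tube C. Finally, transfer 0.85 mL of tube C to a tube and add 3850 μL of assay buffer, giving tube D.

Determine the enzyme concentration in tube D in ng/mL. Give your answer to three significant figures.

Step 1: 200 μL brought to 2500 μL → factor 2500/200 = 12.5
Step 2: 0.38 mL + 4150 μL = 4.53 mL total → factor 4.53/0.38 = 11.921
Step 3: 0.95 mL + 650 μL = 1.6 mL total → factor 1.6/0.95 = 1.6842
Step 4: 0.85 mL + 3850 μL = 4.7 mL total → factor 4.7/0.85 = 5.5294
Overall dilution factor = 12.5 × 11.921 × 1.6842 × 5.5294 = 1387.7
Final = 1.20 mg/mL / 1387.7 = 0.0008647 mg/mL = 865 ng/mL

865 ng/mL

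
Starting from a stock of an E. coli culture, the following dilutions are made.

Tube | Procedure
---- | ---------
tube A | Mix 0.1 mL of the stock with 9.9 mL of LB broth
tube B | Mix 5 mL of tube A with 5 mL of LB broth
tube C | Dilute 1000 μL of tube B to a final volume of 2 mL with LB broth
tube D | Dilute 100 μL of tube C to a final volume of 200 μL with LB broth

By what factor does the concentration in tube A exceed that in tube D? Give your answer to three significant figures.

Step 1: 0.1 mL + 9.9 mL = 10 mL total → factor 10/0.1 = 100
Step 2: 5 mL + 5 mL = 10 mL total → factor 10/5 = 2
Step 3: 1000 μL brought to 2 mL → factor 2000/1000 = 2
Step 4: 100 μL brought to 200 μL → factor 200/100 = 2
Dilution factor to tube A = 100; to tube D = 800
[tube A]/[tube D] = (factor to tube D)/(factor to tube A) = 800/100 = 8.00

8.00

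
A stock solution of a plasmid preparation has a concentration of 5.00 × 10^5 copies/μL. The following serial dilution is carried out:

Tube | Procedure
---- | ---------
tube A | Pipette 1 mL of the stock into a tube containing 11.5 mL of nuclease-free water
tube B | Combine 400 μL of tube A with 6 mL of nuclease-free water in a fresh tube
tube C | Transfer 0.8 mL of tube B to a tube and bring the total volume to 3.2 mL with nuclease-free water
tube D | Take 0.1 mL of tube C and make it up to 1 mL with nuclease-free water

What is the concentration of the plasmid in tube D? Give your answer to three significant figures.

62.5 copies/μL

Step 1: 1 mL + 11.5 mL = 12.5 mL total → factor 12.5/1 = 12.5
Step 2: 400 μL + 6 mL = 6400 μL total → factor 6400/400 = 16
Step 3: 0.8 mL brought to 3.2 mL → factor 3.2/0.8 = 4
Step 4: 0.1 mL brought to 1 mL → factor 1/0.1 = 10
Overall dilution factor = 12.5 × 16 × 4 × 10 = 8000
Final = 5.00 × 10^5 copies/μL / 8000 = 62.5 copies/μL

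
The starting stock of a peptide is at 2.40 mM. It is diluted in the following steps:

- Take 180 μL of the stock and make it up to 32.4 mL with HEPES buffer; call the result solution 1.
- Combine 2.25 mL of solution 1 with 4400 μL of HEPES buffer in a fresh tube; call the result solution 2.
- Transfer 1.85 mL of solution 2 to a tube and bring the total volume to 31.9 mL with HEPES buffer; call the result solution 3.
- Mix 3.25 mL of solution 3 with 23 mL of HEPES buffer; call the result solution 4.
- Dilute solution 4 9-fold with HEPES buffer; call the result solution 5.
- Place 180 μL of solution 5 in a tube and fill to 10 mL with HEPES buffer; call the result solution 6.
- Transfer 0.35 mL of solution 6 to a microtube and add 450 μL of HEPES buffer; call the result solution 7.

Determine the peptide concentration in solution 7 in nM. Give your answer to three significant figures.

0.0283 nM

Step 1: 180 μL brought to 32.4 mL → factor 32400/180 = 180
Step 2: 2.25 mL + 4400 μL = 6.65 mL total → factor 6.65/2.25 = 2.9556
Step 3: 1.85 mL brought to 31.9 mL → factor 31.9/1.85 = 17.243
Step 4: 3.25 mL + 23 mL = 26.25 mL total → factor 26.25/3.25 = 8.0769
Step 5: 9-fold → factor 9
Step 6: 180 μL brought to 10 mL → factor 10000/180 = 55.556
Step 7: 0.35 mL + 450 μL = 0.8 mL total → factor 0.8/0.35 = 2.2857
Overall dilution factor = 180 × 2.9556 × 17.243 × 8.0769 × 9 × 55.556 × 2.2857 = 8.4678 × 10^7
Final = 2.40 mM / 8.4678 × 10^7 = 2.834 × 10^-8 mM = 0.0283 nM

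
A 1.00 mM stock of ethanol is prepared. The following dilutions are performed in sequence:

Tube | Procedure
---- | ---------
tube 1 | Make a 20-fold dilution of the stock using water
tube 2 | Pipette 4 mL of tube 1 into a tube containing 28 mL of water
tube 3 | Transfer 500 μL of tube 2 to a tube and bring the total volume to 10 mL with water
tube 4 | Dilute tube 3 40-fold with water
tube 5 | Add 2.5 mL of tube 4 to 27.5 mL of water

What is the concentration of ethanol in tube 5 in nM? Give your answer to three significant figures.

0.651 nM

Step 1: 20-fold → factor 20
Step 2: 4 mL + 28 mL = 32 mL total → factor 32/4 = 8
Step 3: 500 μL brought to 10 mL → factor 10000/500 = 20
Step 4: 40-fold → factor 40
Step 5: 2.5 mL + 27.5 mL = 30 mL total → factor 30/2.5 = 12
Overall dilution factor = 20 × 8 × 20 × 40 × 12 = 1.536 × 10^6
Final = 1.00 mM / 1.536 × 10^6 = 6.510 × 10^-7 mM = 0.651 nM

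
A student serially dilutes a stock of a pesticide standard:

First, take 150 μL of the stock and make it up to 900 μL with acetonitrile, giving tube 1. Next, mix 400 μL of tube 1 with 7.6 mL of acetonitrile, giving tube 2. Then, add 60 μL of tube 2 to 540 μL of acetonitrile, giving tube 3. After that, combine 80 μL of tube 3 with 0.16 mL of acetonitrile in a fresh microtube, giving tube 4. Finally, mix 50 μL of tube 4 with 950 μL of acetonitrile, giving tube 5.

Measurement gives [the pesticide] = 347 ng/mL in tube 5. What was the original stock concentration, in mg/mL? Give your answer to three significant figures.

Step 1: 150 μL brought to 900 μL → factor 900/150 = 6
Step 2: 400 μL + 7.6 mL = 8000 μL total → factor 8000/400 = 20
Step 3: 60 μL + 540 μL = 600 μL total → factor 600/60 = 10
Step 4: 80 μL + 0.16 mL = 240 μL total → factor 240/80 = 3
Step 5: 50 μL + 950 μL = 1000 μL total → factor 1000/50 = 20
Overall dilution factor = 6 × 20 × 10 × 3 × 20 = 72000
Stock = 347 ng/mL × 72000 = 2.498 × 10^7 ng/mL = 25.0 mg/mL

25.0 mg/mL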